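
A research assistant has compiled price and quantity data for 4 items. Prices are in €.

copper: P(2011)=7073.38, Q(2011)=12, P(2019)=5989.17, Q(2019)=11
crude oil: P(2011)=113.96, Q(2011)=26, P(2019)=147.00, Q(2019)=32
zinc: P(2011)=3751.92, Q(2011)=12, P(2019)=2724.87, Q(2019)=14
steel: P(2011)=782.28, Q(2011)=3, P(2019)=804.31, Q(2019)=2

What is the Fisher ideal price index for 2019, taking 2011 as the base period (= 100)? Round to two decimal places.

81.68

Laspeyres component (base-period weights):
ΣP(2019)Q(2011) = 5989.17×12 + 147.00×26 + 2724.87×12 + 804.31×3 = 71870.04 + 3822 + 32698.44 + 2412.93 = 110803.41
ΣP(2011)Q(2011) = 7073.38×12 + 113.96×26 + 3751.92×12 + 782.28×3 = 84880.56 + 2962.96 + 45023.04 + 2346.84 = 135213.4
L = 110803.41 / 135213.4 × 100 = 81.9471
Paasche component (current-period weights):
ΣP(2019)Q(2019) = 5989.17×11 + 147.00×32 + 2724.87×14 + 804.31×2 = 65880.87 + 4704 + 38148.18 + 1608.62 = 110341.67
ΣP(2011)Q(2019) = 7073.38×11 + 113.96×32 + 3751.92×14 + 782.28×2 = 77807.18 + 3646.72 + 52526.88 + 1564.56 = 135545.34
P = 110341.67 / 135545.34 × 100 = 81.4057
Fisher = √(L × P) = √(81.9471 × 81.4057) = 81.6759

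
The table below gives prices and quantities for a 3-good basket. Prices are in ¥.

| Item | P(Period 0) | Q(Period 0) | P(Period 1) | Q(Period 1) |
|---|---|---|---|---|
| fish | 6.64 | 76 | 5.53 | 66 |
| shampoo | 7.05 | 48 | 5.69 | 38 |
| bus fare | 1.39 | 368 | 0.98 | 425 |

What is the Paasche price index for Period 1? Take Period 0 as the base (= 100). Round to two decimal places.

Paasche price index uses current-period quantities as weights.
ΣP(Period 1)·Q(Period 1) = 5.53×66 + 5.69×38 + 0.98×425 = 364.98 + 216.22 + 416.5 = 997.7
ΣP(Period 0)·Q(Period 1) = 6.64×66 + 7.05×38 + 1.39×425 = 438.24 + 267.9 + 590.75 = 1296.89
Index = 997.7 / 1296.89 × 100 = 76.9302

76.93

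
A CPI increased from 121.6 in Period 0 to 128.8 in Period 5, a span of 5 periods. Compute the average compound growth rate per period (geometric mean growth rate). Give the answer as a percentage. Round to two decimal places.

Growth factor = (128.8/121.6)^(1/5) = (1.059211)^(1/5) = 1.011571
Growth rate = 1.011571 − 1 = 0.011571 = 1.1571%

1.16%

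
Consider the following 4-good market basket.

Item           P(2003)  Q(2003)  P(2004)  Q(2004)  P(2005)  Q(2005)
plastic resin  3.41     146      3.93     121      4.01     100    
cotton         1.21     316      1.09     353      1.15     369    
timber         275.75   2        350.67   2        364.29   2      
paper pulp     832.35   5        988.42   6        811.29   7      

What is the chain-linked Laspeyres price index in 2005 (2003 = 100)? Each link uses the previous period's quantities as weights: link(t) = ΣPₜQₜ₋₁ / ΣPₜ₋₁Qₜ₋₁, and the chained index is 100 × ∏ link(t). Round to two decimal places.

Link 2003→2004:
ΣP(2004)Q(2003) = 3.93×146 + 1.09×316 + 350.67×2 + 988.42×5 = 573.78 + 344.44 + 701.34 + 4942.1 = 6561.66
ΣP(2003)Q(2003) = 3.41×146 + 1.21×316 + 275.75×2 + 832.35×5 = 497.86 + 382.36 + 551.5 + 4161.75 = 5593.47
link = 6561.66/5593.47 = 1.173093
Link 2004→2005:
ΣP(2005)Q(2004) = 4.01×121 + 1.15×353 + 364.29×2 + 811.29×6 = 485.21 + 405.95 + 728.58 + 4867.74 = 6487.48
ΣP(2004)Q(2004) = 3.93×121 + 1.09×353 + 350.67×2 + 988.42×6 = 475.53 + 384.77 + 701.34 + 5930.52 = 7492.16
link = 6487.48/7492.16 = 0.865902
Chained index = 100 × 1.173093 × 0.865902 = 101.5784

101.58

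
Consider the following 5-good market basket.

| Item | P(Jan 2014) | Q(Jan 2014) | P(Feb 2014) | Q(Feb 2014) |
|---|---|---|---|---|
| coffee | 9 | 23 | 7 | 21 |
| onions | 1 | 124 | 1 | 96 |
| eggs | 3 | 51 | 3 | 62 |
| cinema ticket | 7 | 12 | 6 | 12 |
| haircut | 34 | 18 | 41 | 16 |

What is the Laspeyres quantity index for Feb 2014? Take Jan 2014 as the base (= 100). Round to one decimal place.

Laspeyres quantity index uses base-period prices as weights.
ΣP(Jan 2014)·Q(Feb 2014) = 9×21 + 1×96 + 3×62 + 7×12 + 34×16 = 189 + 96 + 186 + 84 + 544 = 1099
ΣP(Jan 2014)·Q(Jan 2014) = 9×23 + 1×124 + 3×51 + 7×12 + 34×18 = 207 + 124 + 153 + 84 + 612 = 1180
Index = 1099 / 1180 × 100 = 93.1356

93.1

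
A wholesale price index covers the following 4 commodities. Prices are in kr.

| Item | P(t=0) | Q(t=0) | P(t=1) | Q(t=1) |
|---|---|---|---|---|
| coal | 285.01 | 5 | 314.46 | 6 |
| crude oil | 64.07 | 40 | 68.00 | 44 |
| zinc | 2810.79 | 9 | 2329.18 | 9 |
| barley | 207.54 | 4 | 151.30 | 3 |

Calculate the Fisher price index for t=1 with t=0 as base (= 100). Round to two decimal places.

86.11

Laspeyres component (base-period weights):
ΣP(t=1)Q(t=0) = 314.46×5 + 68.00×40 + 2329.18×9 + 151.30×4 = 1572.3 + 2720 + 20962.62 + 605.2 = 25860.12
ΣP(t=0)Q(t=0) = 285.01×5 + 64.07×40 + 2810.79×9 + 207.54×4 = 1425.05 + 2562.8 + 25297.11 + 830.16 = 30115.12
L = 25860.12 / 30115.12 × 100 = 85.8709
Paasche component (current-period weights):
ΣP(t=1)Q(t=1) = 314.46×6 + 68.00×44 + 2329.18×9 + 151.30×3 = 1886.76 + 2992 + 20962.62 + 453.9 = 26295.28
ΣP(t=0)Q(t=1) = 285.01×6 + 64.07×44 + 2810.79×9 + 207.54×3 = 1710.06 + 2819.08 + 25297.11 + 622.62 = 30448.87
P = 26295.28 / 30448.87 × 100 = 86.3588
Fisher = √(L × P) = √(85.8709 × 86.3588) = 86.1145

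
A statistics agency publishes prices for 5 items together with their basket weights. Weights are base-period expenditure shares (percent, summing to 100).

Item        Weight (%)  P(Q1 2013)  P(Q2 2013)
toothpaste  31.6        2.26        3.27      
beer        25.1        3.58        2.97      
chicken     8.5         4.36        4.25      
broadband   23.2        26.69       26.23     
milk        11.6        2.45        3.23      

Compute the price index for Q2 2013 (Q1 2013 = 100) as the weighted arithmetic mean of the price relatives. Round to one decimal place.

toothpaste: 31.6 × (3.27/2.26) = 31.6 × 1.446903 = 45.7221
beer: 25.1 × (2.97/3.58) = 25.1 × 0.829609 = 20.8232
chicken: 8.5 × (4.25/4.36) = 8.5 × 0.974771 = 8.2856
broadband: 23.2 × (26.23/26.69) = 23.2 × 0.982765 = 22.8001
milk: 11.6 × (3.23/2.45) = 11.6 × 1.318367 = 15.2931
Index = Σ wᵢ·(p₁ᵢ/p₀ᵢ) = 45.7221 + 20.8232 + 8.2856 + 22.8001 + 15.2931 = 112.9241

112.9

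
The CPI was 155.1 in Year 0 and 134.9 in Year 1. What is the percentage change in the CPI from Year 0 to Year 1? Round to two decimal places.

Change = (134.9 − 155.1) / 155.1 × 100
       = -20.2 / 155.1 × 100 = -13.0239%

-13.02%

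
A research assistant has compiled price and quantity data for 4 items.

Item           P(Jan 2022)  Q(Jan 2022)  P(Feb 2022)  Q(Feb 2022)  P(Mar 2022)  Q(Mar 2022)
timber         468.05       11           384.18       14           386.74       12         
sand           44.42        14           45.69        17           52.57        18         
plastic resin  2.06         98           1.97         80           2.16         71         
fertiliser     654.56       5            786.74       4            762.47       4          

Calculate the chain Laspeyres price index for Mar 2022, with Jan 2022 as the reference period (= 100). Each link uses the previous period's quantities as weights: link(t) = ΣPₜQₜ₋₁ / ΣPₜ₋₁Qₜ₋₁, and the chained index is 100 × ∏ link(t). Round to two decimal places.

98.00

Link Jan 2022→Feb 2022:
ΣP(Feb 2022)Q(Jan 2022) = 384.18×11 + 45.69×14 + 1.97×98 + 786.74×5 = 4225.98 + 639.66 + 193.06 + 3933.7 = 8992.4
ΣP(Jan 2022)Q(Jan 2022) = 468.05×11 + 44.42×14 + 2.06×98 + 654.56×5 = 5148.55 + 621.88 + 201.88 + 3272.8 = 9245.11
link = 8992.4/9245.11 = 0.972666
Link Feb 2022→Mar 2022:
ΣP(Mar 2022)Q(Feb 2022) = 386.74×14 + 52.57×17 + 2.16×80 + 762.47×4 = 5414.36 + 893.69 + 172.8 + 3049.88 = 9530.73
ΣP(Feb 2022)Q(Feb 2022) = 384.18×14 + 45.69×17 + 1.97×80 + 786.74×4 = 5378.52 + 776.73 + 157.6 + 3146.96 = 9459.81
link = 9530.73/9459.81 = 1.007497
Chained index = 100 × 0.972666 × 1.007497 = 97.9958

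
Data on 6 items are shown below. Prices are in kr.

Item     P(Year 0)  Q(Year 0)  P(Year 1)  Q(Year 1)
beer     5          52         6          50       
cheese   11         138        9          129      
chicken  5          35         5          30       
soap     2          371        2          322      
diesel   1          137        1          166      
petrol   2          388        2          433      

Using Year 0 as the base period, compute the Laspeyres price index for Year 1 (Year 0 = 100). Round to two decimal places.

93.79

Laspeyres price index uses base-period quantities as weights.
ΣP(Year 1)·Q(Year 0) = 6×52 + 9×138 + 5×35 + 2×371 + 1×137 + 2×388 = 312 + 1242 + 175 + 742 + 137 + 776 = 3384
ΣP(Year 0)·Q(Year 0) = 5×52 + 11×138 + 5×35 + 2×371 + 1×137 + 2×388 = 260 + 1518 + 175 + 742 + 137 + 776 = 3608
Index = 3384 / 3608 × 100 = 93.7916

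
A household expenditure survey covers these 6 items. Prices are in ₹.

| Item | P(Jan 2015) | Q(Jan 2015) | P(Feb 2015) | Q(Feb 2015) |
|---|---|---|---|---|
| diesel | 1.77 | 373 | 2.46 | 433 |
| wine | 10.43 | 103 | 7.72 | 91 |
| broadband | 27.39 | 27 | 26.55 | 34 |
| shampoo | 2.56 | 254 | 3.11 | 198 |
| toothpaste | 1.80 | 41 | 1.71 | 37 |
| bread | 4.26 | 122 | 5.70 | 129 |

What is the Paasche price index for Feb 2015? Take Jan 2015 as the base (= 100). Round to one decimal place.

108.4

Paasche price index uses current-period quantities as weights.
ΣP(Feb 2015)·Q(Feb 2015) = 2.46×433 + 7.72×91 + 26.55×34 + 3.11×198 + 1.71×37 + 5.70×129 = 1065.18 + 702.52 + 902.7 + 615.78 + 63.27 + 735.3 = 4084.75
ΣP(Jan 2015)·Q(Feb 2015) = 1.77×433 + 10.43×91 + 27.39×34 + 2.56×198 + 1.80×37 + 4.26×129 = 766.41 + 949.13 + 931.26 + 506.88 + 66.6 + 549.54 = 3769.82
Index = 4084.75 / 3769.82 × 100 = 108.3540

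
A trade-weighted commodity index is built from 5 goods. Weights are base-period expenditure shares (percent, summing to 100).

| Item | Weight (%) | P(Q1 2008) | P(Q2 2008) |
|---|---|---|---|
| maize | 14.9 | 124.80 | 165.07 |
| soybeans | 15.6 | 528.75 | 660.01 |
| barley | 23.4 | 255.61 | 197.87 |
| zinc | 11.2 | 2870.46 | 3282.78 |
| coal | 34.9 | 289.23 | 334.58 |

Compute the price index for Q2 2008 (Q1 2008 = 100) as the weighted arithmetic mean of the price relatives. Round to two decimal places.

110.48

maize: 14.9 × (165.07/124.80) = 14.9 × 1.322676 = 19.7079
soybeans: 15.6 × (660.01/528.75) = 15.6 × 1.248246 = 19.4726
barley: 23.4 × (197.87/255.61) = 23.4 × 0.774109 = 18.1142
zinc: 11.2 × (3282.78/2870.46) = 11.2 × 1.143642 = 12.8088
coal: 34.9 × (334.58/289.23) = 34.9 × 1.156796 = 40.3722
Index = Σ wᵢ·(p₁ᵢ/p₀ᵢ) = 19.7079 + 19.4726 + 18.1142 + 12.8088 + 40.3722 = 110.4756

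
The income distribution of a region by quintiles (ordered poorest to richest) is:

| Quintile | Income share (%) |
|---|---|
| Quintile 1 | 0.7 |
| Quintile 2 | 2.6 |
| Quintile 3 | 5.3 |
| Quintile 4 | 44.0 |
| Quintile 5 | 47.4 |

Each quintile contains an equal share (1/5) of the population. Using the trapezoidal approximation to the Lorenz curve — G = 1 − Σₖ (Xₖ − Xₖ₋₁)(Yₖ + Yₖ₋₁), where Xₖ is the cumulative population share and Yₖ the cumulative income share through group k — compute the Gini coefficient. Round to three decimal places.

Cumulative income shares Yₖ: 0.0070, 0.0330, 0.0860, 0.5260, 1.0000
Σ (Xₖ−Xₖ₋₁)(Yₖ+Yₖ₋₁) = (1/5)(0.0070+0.0000) + (1/5)(0.0330+0.0070) + (1/5)(0.0860+0.0330) + (1/5)(0.5260+0.0860) + (1/5)(1.0000+0.5260)
  = 0.0014 + 0.0080 + 0.0238 + 0.1224 + 0.3052 = 0.4608
G = 1 − 0.4608 = 0.5392

0.539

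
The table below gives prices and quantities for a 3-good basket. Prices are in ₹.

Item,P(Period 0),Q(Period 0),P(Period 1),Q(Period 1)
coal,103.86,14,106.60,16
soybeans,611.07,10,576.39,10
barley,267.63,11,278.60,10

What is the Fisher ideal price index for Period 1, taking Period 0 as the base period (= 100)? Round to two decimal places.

Laspeyres component (base-period weights):
ΣP(Period 1)Q(Period 0) = 106.60×14 + 576.39×10 + 278.60×11 = 1492.4 + 5763.9 + 3064.6 = 10320.9
ΣP(Period 0)Q(Period 0) = 103.86×14 + 611.07×10 + 267.63×11 = 1454.04 + 6110.7 + 2943.93 = 10508.67
L = 10320.9 / 10508.67 × 100 = 98.2132
Paasche component (current-period weights):
ΣP(Period 1)Q(Period 1) = 106.60×16 + 576.39×10 + 278.60×10 = 1705.6 + 5763.9 + 2786 = 10255.5
ΣP(Period 0)Q(Period 1) = 103.86×16 + 611.07×10 + 267.63×10 = 1661.76 + 6110.7 + 2676.3 = 10448.76
P = 10255.5 / 10448.76 × 100 = 98.1504
Fisher = √(L × P) = √(98.2132 × 98.1504) = 98.1818

98.18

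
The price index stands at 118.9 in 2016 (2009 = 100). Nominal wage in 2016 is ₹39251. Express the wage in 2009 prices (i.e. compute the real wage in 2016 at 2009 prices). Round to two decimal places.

Real = Nominal ÷ (Index/100) = 39251 ÷ (118.9/100)
     = 39251 ÷ 1.189 = 33011.7746

33011.77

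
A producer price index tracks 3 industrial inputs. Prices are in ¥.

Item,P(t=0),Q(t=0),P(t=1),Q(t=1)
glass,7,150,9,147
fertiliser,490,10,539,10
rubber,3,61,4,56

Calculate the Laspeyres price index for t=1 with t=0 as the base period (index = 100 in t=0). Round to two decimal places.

113.88

Laspeyres price index uses base-period quantities as weights.
ΣP(t=1)·Q(t=0) = 9×150 + 539×10 + 4×61 = 1350 + 5390 + 244 = 6984
ΣP(t=0)·Q(t=0) = 7×150 + 490×10 + 3×61 = 1050 + 4900 + 183 = 6133
Index = 6984 / 6133 × 100 = 113.8758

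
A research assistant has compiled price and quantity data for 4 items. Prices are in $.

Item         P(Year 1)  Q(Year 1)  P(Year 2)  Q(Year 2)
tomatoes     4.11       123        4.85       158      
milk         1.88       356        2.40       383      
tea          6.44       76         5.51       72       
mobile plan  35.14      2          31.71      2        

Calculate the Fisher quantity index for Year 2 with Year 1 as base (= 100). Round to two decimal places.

Laspeyres component (base-period weights):
ΣP(Year 1)Q(Year 2) = 4.11×158 + 1.88×383 + 6.44×72 + 35.14×2 = 649.38 + 720.04 + 463.68 + 70.28 = 1903.38
ΣP(Year 1)Q(Year 1) = 4.11×123 + 1.88×356 + 6.44×76 + 35.14×2 = 505.53 + 669.28 + 489.44 + 70.28 = 1734.53
L = 1903.38 / 1734.53 × 100 = 109.7346
Paasche component (current-period weights):
ΣP(Year 2)Q(Year 2) = 4.85×158 + 2.40×383 + 5.51×72 + 31.71×2 = 766.3 + 919.2 + 396.72 + 63.42 = 2145.64
ΣP(Year 2)Q(Year 1) = 4.85×123 + 2.40×356 + 5.51×76 + 31.71×2 = 596.55 + 854.4 + 418.76 + 63.42 = 1933.13
P = 2145.64 / 1933.13 × 100 = 110.9931
Fisher = √(L × P) = √(109.7346 × 110.9931) = 110.3620

110.36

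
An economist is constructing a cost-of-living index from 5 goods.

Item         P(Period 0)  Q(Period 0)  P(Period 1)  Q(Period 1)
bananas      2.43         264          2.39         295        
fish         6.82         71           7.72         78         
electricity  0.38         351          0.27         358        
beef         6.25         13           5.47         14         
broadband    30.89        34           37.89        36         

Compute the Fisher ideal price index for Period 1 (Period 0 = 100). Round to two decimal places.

Laspeyres component (base-period weights):
ΣP(Period 1)Q(Period 0) = 2.39×264 + 7.72×71 + 0.27×351 + 5.47×13 + 37.89×34 = 630.96 + 548.12 + 94.77 + 71.11 + 1288.26 = 2633.22
ΣP(Period 0)Q(Period 0) = 2.43×264 + 6.82×71 + 0.38×351 + 6.25×13 + 30.89×34 = 641.52 + 484.22 + 133.38 + 81.25 + 1050.26 = 2390.63
L = 2633.22 / 2390.63 × 100 = 110.1475
Paasche component (current-period weights):
ΣP(Period 1)Q(Period 1) = 2.39×295 + 7.72×78 + 0.27×358 + 5.47×14 + 37.89×36 = 705.05 + 602.16 + 96.66 + 76.58 + 1364.04 = 2844.49
ΣP(Period 0)Q(Period 1) = 2.43×295 + 6.82×78 + 0.38×358 + 6.25×14 + 30.89×36 = 716.85 + 531.96 + 136.04 + 87.5 + 1112.04 = 2584.39
P = 2844.49 / 2584.39 × 100 = 110.0643
Fisher = √(L × P) = √(110.1475 × 110.0643) = 110.1059

110.11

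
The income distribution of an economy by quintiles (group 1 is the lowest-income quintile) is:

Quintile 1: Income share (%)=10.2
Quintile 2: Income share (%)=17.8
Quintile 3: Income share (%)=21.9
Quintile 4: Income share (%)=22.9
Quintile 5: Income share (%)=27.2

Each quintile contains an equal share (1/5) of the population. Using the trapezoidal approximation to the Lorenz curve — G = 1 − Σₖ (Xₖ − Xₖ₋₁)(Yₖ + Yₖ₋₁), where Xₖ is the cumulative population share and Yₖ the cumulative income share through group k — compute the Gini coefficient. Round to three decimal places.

0.156

Cumulative income shares Yₖ: 0.1020, 0.2800, 0.4990, 0.7280, 1.0000
Σ (Xₖ−Xₖ₋₁)(Yₖ+Yₖ₋₁) = (1/5)(0.1020+0.0000) + (1/5)(0.2800+0.1020) + (1/5)(0.4990+0.2800) + (1/5)(0.7280+0.4990) + (1/5)(1.0000+0.7280)
  = 0.0204 + 0.0764 + 0.1558 + 0.2454 + 0.3456 = 0.8436
G = 1 − 0.8436 = 0.1564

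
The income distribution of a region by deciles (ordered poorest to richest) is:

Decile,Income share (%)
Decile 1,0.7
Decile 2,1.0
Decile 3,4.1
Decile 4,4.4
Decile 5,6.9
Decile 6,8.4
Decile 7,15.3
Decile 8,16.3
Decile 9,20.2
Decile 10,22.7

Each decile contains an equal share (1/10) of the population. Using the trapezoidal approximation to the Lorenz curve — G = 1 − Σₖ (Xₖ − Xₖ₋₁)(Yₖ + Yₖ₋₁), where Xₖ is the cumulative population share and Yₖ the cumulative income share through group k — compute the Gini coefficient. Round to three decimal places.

0.428

Cumulative income shares Yₖ: 0.0070, 0.0170, 0.0580, 0.1020, 0.1710, 0.2550, 0.4080, 0.5710, 0.7730, 1.0000
Σ (Xₖ−Xₖ₋₁)(Yₖ+Yₖ₋₁) = (1/10)(0.0070+0.0000) + (1/10)(0.0170+0.0070) + (1/10)(0.0580+0.0170) + (1/10)(0.1020+0.0580) + (1/10)(0.1710+0.1020) + (1/10)(0.2550+0.1710) + (1/10)(0.4080+0.2550) + (1/10)(0.5710+0.4080) + (1/10)(0.7730+0.5710) + (1/10)(1.0000+0.7730)
  = 0.0007 + 0.0024 + 0.0075 + 0.0160 + 0.0273 + 0.0426 + 0.0663 + 0.0979 + 0.1344 + 0.1773 = 0.5724
G = 1 − 0.5724 = 0.4276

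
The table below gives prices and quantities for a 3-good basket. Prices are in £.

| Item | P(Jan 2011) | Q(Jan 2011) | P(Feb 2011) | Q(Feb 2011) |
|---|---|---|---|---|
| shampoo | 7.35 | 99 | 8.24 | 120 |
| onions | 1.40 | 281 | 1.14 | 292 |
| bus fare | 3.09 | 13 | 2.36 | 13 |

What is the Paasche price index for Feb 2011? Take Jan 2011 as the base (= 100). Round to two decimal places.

Paasche price index uses current-period quantities as weights.
ΣP(Feb 2011)·Q(Feb 2011) = 8.24×120 + 1.14×292 + 2.36×13 = 988.8 + 332.88 + 30.68 = 1352.36
ΣP(Jan 2011)·Q(Feb 2011) = 7.35×120 + 1.40×292 + 3.09×13 = 882 + 408.8 + 40.17 = 1330.97
Index = 1352.36 / 1330.97 × 100 = 101.6071

101.61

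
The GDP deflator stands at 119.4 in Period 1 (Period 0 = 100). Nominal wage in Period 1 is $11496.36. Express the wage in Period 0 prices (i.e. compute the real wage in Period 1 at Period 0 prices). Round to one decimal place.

9628.4

Real = Nominal ÷ (Index/100) = 11496.36 ÷ (119.4/100)
     = 11496.36 ÷ 1.194 = 9628.4422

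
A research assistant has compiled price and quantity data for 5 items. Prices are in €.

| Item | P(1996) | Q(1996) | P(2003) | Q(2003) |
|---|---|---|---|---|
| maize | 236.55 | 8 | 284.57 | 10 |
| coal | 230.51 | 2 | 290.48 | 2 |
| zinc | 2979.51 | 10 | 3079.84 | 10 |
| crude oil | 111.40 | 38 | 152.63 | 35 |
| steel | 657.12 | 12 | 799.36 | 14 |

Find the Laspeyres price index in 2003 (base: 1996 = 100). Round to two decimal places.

110.80

Laspeyres price index uses base-period quantities as weights.
ΣP(2003)·Q(1996) = 284.57×8 + 290.48×2 + 3079.84×10 + 152.63×38 + 799.36×12 = 2276.56 + 580.96 + 30798.4 + 5799.94 + 9592.32 = 49048.18
ΣP(1996)·Q(1996) = 236.55×8 + 230.51×2 + 2979.51×10 + 111.40×38 + 657.12×12 = 1892.4 + 461.02 + 29795.1 + 4233.2 + 7885.44 = 44267.16
Index = 49048.18 / 44267.16 × 100 = 110.8004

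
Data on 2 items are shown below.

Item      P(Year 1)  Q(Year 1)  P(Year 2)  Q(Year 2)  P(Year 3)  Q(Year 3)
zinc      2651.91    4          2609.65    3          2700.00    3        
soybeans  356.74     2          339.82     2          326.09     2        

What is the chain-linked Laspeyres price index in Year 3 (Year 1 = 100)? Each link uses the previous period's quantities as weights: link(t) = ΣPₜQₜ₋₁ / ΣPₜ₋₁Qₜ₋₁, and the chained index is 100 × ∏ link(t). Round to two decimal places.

101.02

Link Year 1→Year 2:
ΣP(Year 2)Q(Year 1) = 2609.65×4 + 339.82×2 = 10438.6 + 679.64 = 11118.24
ΣP(Year 1)Q(Year 1) = 2651.91×4 + 356.74×2 = 10607.64 + 713.48 = 11321.12
link = 11118.24/11321.12 = 0.982080
Link Year 2→Year 3:
ΣP(Year 3)Q(Year 2) = 2700.00×3 + 326.09×2 = 8100 + 652.18 = 8752.18
ΣP(Year 2)Q(Year 2) = 2609.65×3 + 339.82×2 = 7828.95 + 679.64 = 8508.59
link = 8752.18/8508.59 = 1.028629
Chained index = 100 × 0.982080 × 1.028629 = 101.0195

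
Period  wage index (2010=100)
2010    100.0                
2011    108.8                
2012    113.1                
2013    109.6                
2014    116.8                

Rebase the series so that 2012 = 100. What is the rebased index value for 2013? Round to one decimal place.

96.9

Rebased(2013) = 109.6 / 113.1 × 100 = 96.9054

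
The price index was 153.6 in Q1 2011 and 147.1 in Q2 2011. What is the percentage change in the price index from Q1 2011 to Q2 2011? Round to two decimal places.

-4.23%

Change = (147.1 − 153.6) / 153.6 × 100
       = -6.5 / 153.6 × 100 = -4.2318%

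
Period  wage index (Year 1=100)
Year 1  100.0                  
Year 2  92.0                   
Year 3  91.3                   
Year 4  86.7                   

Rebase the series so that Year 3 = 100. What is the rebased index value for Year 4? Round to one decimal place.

Rebased(Year 4) = 86.7 / 91.3 × 100 = 94.9617

95.0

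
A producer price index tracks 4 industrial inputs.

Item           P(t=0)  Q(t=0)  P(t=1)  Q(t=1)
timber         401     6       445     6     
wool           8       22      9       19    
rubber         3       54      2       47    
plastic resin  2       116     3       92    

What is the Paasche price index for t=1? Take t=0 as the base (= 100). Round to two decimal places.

Paasche price index uses current-period quantities as weights.
ΣP(t=1)·Q(t=1) = 445×6 + 9×19 + 2×47 + 3×92 = 2670 + 171 + 94 + 276 = 3211
ΣP(t=0)·Q(t=1) = 401×6 + 8×19 + 3×47 + 2×92 = 2406 + 152 + 141 + 184 = 2883
Index = 3211 / 2883 × 100 = 111.3770

111.38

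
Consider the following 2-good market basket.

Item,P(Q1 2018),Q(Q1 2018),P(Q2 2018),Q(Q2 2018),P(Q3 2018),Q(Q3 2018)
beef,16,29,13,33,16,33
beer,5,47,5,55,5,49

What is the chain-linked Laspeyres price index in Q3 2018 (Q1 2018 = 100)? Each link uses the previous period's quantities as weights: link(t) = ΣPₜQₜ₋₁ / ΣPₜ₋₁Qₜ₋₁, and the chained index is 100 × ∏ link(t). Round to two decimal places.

Link Q1 2018→Q2 2018:
ΣP(Q2 2018)Q(Q1 2018) = 13×29 + 5×47 = 377 + 235 = 612
ΣP(Q1 2018)Q(Q1 2018) = 16×29 + 5×47 = 464 + 235 = 699
link = 612/699 = 0.875536
Link Q2 2018→Q3 2018:
ΣP(Q3 2018)Q(Q2 2018) = 16×33 + 5×55 = 528 + 275 = 803
ΣP(Q2 2018)Q(Q2 2018) = 13×33 + 5×55 = 429 + 275 = 704
link = 803/704 = 1.140625
Chained index = 100 × 0.875536 × 1.140625 = 99.8659

99.87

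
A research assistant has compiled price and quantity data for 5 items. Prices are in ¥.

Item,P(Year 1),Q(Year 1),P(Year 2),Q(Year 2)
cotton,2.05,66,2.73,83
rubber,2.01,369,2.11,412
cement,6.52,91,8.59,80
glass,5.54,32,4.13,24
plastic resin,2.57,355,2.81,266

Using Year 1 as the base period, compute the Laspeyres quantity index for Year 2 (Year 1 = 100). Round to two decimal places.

91.27

Laspeyres quantity index uses base-period prices as weights.
ΣP(Year 1)·Q(Year 2) = 2.05×83 + 2.01×412 + 6.52×80 + 5.54×24 + 2.57×266 = 170.15 + 828.12 + 521.6 + 132.96 + 683.62 = 2336.45
ΣP(Year 1)·Q(Year 1) = 2.05×66 + 2.01×369 + 6.52×91 + 5.54×32 + 2.57×355 = 135.3 + 741.69 + 593.32 + 177.28 + 912.35 = 2559.94
Index = 2336.45 / 2559.94 × 100 = 91.2697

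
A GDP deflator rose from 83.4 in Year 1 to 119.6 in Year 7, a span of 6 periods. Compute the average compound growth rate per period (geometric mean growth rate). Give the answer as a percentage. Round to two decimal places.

Growth factor = (119.6/83.4)^(1/6) = (1.434053)^(1/6) = 1.061926
Growth rate = 1.061926 − 1 = 0.061926 = 6.1926%

6.19%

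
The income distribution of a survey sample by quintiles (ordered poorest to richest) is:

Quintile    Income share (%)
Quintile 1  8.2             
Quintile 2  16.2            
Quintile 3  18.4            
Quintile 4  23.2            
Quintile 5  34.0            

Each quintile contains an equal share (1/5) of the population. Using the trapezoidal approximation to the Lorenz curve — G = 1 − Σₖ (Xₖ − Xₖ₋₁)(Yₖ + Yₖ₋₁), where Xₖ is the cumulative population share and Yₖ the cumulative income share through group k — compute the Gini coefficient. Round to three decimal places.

Cumulative income shares Yₖ: 0.0820, 0.2440, 0.4280, 0.6600, 1.0000
Σ (Xₖ−Xₖ₋₁)(Yₖ+Yₖ₋₁) = (1/5)(0.0820+0.0000) + (1/5)(0.2440+0.0820) + (1/5)(0.4280+0.2440) + (1/5)(0.6600+0.4280) + (1/5)(1.0000+0.6600)
  = 0.0164 + 0.0652 + 0.1344 + 0.2176 + 0.3320 = 0.7656
G = 1 − 0.7656 = 0.2344

0.234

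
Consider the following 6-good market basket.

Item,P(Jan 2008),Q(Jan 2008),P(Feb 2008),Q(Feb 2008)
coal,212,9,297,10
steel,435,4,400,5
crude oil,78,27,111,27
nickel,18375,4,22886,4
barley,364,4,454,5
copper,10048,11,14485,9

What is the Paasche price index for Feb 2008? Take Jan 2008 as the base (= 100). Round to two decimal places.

134.85

Paasche price index uses current-period quantities as weights.
ΣP(Feb 2008)·Q(Feb 2008) = 297×10 + 400×5 + 111×27 + 22886×4 + 454×5 + 14485×9 = 2970 + 2000 + 2997 + 91544 + 2270 + 130365 = 232146
ΣP(Jan 2008)·Q(Feb 2008) = 212×10 + 435×5 + 78×27 + 18375×4 + 364×5 + 10048×9 = 2120 + 2175 + 2106 + 73500 + 1820 + 90432 = 172153
Index = 232146 / 172153 × 100 = 134.8487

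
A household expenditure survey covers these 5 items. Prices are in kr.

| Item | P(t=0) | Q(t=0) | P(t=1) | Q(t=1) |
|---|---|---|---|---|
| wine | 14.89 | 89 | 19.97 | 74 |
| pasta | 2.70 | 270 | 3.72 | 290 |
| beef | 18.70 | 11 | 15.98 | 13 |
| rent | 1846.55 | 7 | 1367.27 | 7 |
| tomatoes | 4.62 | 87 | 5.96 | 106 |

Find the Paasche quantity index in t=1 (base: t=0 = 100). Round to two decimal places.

Paasche quantity index uses current-period prices as weights.
ΣP(t=1)·Q(t=1) = 19.97×74 + 3.72×290 + 15.98×13 + 1367.27×7 + 5.96×106 = 1477.78 + 1078.8 + 207.74 + 9570.89 + 631.76 = 12966.97
ΣP(t=1)·Q(t=0) = 19.97×89 + 3.72×270 + 15.98×11 + 1367.27×7 + 5.96×87 = 1777.33 + 1004.4 + 175.78 + 9570.89 + 518.52 = 13046.92
Index = 12966.97 / 13046.92 × 100 = 99.3872

99.39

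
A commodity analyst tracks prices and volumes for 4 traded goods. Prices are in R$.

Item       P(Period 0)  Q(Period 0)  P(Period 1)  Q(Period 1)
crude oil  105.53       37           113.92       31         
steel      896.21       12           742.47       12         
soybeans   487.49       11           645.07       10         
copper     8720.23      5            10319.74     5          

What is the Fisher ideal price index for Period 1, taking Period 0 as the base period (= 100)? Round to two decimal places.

112.83

Laspeyres component (base-period weights):
ΣP(Period 1)Q(Period 0) = 113.92×37 + 742.47×12 + 645.07×11 + 10319.74×5 = 4215.04 + 8909.64 + 7095.77 + 51598.7 = 71819.15
ΣP(Period 0)Q(Period 0) = 105.53×37 + 896.21×12 + 487.49×11 + 8720.23×5 = 3904.61 + 10754.52 + 5362.39 + 43601.15 = 63622.67
L = 71819.15 / 63622.67 × 100 = 112.8830
Paasche component (current-period weights):
ΣP(Period 1)Q(Period 1) = 113.92×31 + 742.47×12 + 645.07×10 + 10319.74×5 = 3531.52 + 8909.64 + 6450.7 + 51598.7 = 70490.56
ΣP(Period 0)Q(Period 1) = 105.53×31 + 896.21×12 + 487.49×10 + 8720.23×5 = 3271.43 + 10754.52 + 4874.9 + 43601.15 = 62502
P = 70490.56 / 62502 × 100 = 112.7813
Fisher = √(L × P) = √(112.8830 × 112.7813) = 112.8321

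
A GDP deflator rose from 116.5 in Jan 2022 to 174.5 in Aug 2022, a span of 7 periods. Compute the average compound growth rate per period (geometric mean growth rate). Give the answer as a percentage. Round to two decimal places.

5.94%

Growth factor = (174.5/116.5)^(1/7) = (1.497854)^(1/7) = 1.059417
Growth rate = 1.059417 − 1 = 0.059417 = 5.9417%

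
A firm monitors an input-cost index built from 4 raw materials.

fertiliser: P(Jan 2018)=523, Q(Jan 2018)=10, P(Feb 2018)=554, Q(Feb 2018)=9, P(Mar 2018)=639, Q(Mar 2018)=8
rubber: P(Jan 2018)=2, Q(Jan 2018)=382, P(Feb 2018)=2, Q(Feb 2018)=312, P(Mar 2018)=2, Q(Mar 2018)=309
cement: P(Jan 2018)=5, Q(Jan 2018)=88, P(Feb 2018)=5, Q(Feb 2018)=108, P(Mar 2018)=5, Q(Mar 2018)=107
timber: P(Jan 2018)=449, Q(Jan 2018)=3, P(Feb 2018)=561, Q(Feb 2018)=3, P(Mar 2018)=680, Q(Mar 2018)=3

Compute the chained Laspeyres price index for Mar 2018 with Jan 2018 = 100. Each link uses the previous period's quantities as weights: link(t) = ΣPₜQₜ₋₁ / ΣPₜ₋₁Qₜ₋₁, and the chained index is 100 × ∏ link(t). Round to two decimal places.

Link Jan 2018→Feb 2018:
ΣP(Feb 2018)Q(Jan 2018) = 554×10 + 2×382 + 5×88 + 561×3 = 5540 + 764 + 440 + 1683 = 8427
ΣP(Jan 2018)Q(Jan 2018) = 523×10 + 2×382 + 5×88 + 449×3 = 5230 + 764 + 440 + 1347 = 7781
link = 8427/7781 = 1.083023
Link Feb 2018→Mar 2018:
ΣP(Mar 2018)Q(Feb 2018) = 639×9 + 2×312 + 5×108 + 680×3 = 5751 + 624 + 540 + 2040 = 8955
ΣP(Feb 2018)Q(Feb 2018) = 554×9 + 2×312 + 5×108 + 561×3 = 4986 + 624 + 540 + 1683 = 7833
link = 8955/7833 = 1.143240
Chained index = 100 × 1.083023 × 1.143240 = 123.8155

123.82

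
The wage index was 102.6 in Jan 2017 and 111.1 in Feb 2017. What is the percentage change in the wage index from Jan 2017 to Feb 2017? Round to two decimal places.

8.28%

Change = (111.1 − 102.6) / 102.6 × 100
       = 8.5 / 102.6 × 100 = 8.2846%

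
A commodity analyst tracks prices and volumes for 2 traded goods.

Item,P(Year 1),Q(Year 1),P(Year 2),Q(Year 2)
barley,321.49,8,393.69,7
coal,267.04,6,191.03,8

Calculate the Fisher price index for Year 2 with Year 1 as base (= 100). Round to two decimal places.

100.25

Laspeyres component (base-period weights):
ΣP(Year 2)Q(Year 1) = 393.69×8 + 191.03×6 = 3149.52 + 1146.18 = 4295.7
ΣP(Year 1)Q(Year 1) = 321.49×8 + 267.04×6 = 2571.92 + 1602.24 = 4174.16
L = 4295.7 / 4174.16 × 100 = 102.9117
Paasche component (current-period weights):
ΣP(Year 2)Q(Year 2) = 393.69×7 + 191.03×8 = 2755.83 + 1528.24 = 4284.07
ΣP(Year 1)Q(Year 2) = 321.49×7 + 267.04×8 = 2250.43 + 2136.32 = 4386.75
P = 4284.07 / 4386.75 × 100 = 97.6593
Fisher = √(L × P) = √(102.9117 × 97.6593) = 100.2511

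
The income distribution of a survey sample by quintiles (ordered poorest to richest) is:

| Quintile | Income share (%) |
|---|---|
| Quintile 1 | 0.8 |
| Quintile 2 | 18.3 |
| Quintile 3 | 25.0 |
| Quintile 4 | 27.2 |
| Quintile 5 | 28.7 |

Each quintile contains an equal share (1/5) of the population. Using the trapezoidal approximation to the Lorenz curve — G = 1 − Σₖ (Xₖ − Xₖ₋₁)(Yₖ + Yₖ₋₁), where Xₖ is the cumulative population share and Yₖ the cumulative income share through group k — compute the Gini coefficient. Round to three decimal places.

Cumulative income shares Yₖ: 0.0080, 0.1910, 0.4410, 0.7130, 1.0000
Σ (Xₖ−Xₖ₋₁)(Yₖ+Yₖ₋₁) = (1/5)(0.0080+0.0000) + (1/5)(0.1910+0.0080) + (1/5)(0.4410+0.1910) + (1/5)(0.7130+0.4410) + (1/5)(1.0000+0.7130)
  = 0.0016 + 0.0398 + 0.1264 + 0.2308 + 0.3426 = 0.7412
G = 1 − 0.7412 = 0.2588

0.259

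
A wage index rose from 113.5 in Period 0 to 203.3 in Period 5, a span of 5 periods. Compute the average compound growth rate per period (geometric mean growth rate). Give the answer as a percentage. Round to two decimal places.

Growth factor = (203.3/113.5)^(1/5) = (1.791189)^(1/5) = 1.123643
Growth rate = 1.123643 − 1 = 0.123643 = 12.3643%

12.36%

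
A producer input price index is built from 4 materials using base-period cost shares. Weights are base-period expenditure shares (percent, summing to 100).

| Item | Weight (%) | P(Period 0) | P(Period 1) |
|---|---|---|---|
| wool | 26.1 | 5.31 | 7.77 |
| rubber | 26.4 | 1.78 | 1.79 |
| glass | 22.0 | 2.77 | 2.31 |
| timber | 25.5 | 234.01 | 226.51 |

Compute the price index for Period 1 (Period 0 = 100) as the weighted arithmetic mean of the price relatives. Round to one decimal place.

wool: 26.1 × (7.77/5.31) = 26.1 × 1.463277 = 38.1915
rubber: 26.4 × (1.79/1.78) = 26.4 × 1.005618 = 26.5483
glass: 22.0 × (2.31/2.77) = 22.0 × 0.833935 = 18.3466
timber: 25.5 × (226.51/234.01) = 25.5 × 0.967950 = 24.6827
Index = Σ wᵢ·(p₁ᵢ/p₀ᵢ) = 38.1915 + 26.5483 + 18.3466 + 24.6827 = 107.7691

107.8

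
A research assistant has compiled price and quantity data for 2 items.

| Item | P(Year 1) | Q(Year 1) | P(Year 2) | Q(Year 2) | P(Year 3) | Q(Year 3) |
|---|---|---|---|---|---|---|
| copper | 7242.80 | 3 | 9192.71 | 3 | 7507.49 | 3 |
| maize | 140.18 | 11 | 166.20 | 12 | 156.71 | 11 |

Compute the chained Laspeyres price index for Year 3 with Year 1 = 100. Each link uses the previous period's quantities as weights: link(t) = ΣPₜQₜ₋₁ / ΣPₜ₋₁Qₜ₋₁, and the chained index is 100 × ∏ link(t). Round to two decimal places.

104.28

Link Year 1→Year 2:
ΣP(Year 2)Q(Year 1) = 9192.71×3 + 166.20×11 = 27578.13 + 1828.2 = 29406.33
ΣP(Year 1)Q(Year 1) = 7242.80×3 + 140.18×11 = 21728.4 + 1541.98 = 23270.38
link = 29406.33/23270.38 = 1.263681
Link Year 2→Year 3:
ΣP(Year 3)Q(Year 2) = 7507.49×3 + 156.71×12 = 22522.47 + 1880.52 = 24402.99
ΣP(Year 2)Q(Year 2) = 9192.71×3 + 166.20×12 = 27578.13 + 1994.4 = 29572.53
link = 24402.99/29572.53 = 0.825191
Chained index = 100 × 1.263681 × 0.825191 = 104.2778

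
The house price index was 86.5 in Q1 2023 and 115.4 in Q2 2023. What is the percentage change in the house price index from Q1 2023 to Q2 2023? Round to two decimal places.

Change = (115.4 − 86.5) / 86.5 × 100
       = 28.9 / 86.5 × 100 = 33.4104%

33.41%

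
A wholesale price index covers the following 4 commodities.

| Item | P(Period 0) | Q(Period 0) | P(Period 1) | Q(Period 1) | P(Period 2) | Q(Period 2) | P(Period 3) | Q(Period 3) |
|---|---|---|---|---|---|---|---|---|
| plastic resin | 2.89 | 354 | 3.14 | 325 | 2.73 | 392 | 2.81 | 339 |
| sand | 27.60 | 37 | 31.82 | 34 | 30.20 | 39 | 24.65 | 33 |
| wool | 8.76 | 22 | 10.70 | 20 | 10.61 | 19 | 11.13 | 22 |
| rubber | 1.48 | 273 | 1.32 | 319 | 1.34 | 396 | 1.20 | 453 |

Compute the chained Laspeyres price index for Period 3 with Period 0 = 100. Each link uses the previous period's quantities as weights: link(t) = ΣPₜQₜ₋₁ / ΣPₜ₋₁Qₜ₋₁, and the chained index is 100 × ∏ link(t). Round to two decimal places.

94.01

Link Period 0→Period 1:
ΣP(Period 1)Q(Period 0) = 3.14×354 + 31.82×37 + 10.70×22 + 1.32×273 = 1111.56 + 1177.34 + 235.4 + 360.36 = 2884.66
ΣP(Period 0)Q(Period 0) = 2.89×354 + 27.60×37 + 8.76×22 + 1.48×273 = 1023.06 + 1021.2 + 192.72 + 404.04 = 2641.02
link = 2884.66/2641.02 = 1.092252
Link Period 1→Period 2:
ΣP(Period 2)Q(Period 1) = 2.73×325 + 30.20×34 + 10.61×20 + 1.34×319 = 887.25 + 1026.8 + 212.2 + 427.46 = 2553.71
ΣP(Period 1)Q(Period 1) = 3.14×325 + 31.82×34 + 10.70×20 + 1.32×319 = 1020.5 + 1081.88 + 214 + 421.08 = 2737.46
link = 2553.71/2737.46 = 0.932876
Link Period 2→Period 3:
ΣP(Period 3)Q(Period 2) = 2.81×392 + 24.65×39 + 11.13×19 + 1.20×396 = 1101.52 + 961.35 + 211.47 + 475.2 = 2749.54
ΣP(Period 2)Q(Period 2) = 2.73×392 + 30.20×39 + 10.61×19 + 1.34×396 = 1070.16 + 1177.8 + 201.59 + 530.64 = 2980.19
link = 2749.54/2980.19 = 0.922606
Chained index = 100 × 1.092252 × 0.932876 × 0.922606 = 94.0076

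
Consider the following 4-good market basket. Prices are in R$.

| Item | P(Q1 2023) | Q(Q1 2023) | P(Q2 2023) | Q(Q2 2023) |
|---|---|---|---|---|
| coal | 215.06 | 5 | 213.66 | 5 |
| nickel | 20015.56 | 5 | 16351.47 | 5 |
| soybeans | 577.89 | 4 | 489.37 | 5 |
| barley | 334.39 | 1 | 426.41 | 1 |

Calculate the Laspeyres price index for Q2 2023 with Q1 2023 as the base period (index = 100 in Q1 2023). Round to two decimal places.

82.09

Laspeyres price index uses base-period quantities as weights.
ΣP(Q2 2023)·Q(Q1 2023) = 213.66×5 + 16351.47×5 + 489.37×4 + 426.41×1 = 1068.3 + 81757.35 + 1957.48 + 426.41 = 85209.54
ΣP(Q1 2023)·Q(Q1 2023) = 215.06×5 + 20015.56×5 + 577.89×4 + 334.39×1 = 1075.3 + 100077.8 + 2311.56 + 334.39 = 103799.05
Index = 85209.54 / 103799.05 × 100 = 82.0909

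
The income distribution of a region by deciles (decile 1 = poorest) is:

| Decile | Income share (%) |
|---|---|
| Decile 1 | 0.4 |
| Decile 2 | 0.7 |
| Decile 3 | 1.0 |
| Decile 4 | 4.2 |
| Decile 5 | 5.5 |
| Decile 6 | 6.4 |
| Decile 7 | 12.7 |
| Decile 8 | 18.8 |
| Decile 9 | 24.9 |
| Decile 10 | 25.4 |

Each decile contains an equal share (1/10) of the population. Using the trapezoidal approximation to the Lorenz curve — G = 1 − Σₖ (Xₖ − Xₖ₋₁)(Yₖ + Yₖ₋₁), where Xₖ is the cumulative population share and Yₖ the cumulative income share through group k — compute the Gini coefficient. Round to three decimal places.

Cumulative income shares Yₖ: 0.0040, 0.0110, 0.0210, 0.0630, 0.1180, 0.1820, 0.3090, 0.4970, 0.7460, 1.0000
Σ (Xₖ−Xₖ₋₁)(Yₖ+Yₖ₋₁) = (1/10)(0.0040+0.0000) + (1/10)(0.0110+0.0040) + (1/10)(0.0210+0.0110) + (1/10)(0.0630+0.0210) + (1/10)(0.1180+0.0630) + (1/10)(0.1820+0.1180) + (1/10)(0.3090+0.1820) + (1/10)(0.4970+0.3090) + (1/10)(0.7460+0.4970) + (1/10)(1.0000+0.7460)
  = 0.0004 + 0.0015 + 0.0032 + 0.0084 + 0.0181 + 0.0300 + 0.0491 + 0.0806 + 0.1243 + 0.1746 = 0.4902
G = 1 − 0.4902 = 0.5098

0.510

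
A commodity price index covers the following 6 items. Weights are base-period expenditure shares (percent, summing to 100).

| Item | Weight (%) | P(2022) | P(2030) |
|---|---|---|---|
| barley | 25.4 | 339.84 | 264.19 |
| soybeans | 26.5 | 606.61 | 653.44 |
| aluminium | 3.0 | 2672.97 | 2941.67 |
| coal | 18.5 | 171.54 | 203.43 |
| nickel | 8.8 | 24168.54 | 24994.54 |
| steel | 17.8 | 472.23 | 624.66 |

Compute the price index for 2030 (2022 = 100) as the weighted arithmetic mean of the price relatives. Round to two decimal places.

106.18

barley: 25.4 × (264.19/339.84) = 25.4 × 0.777395 = 19.7458
soybeans: 26.5 × (653.44/606.61) = 26.5 × 1.077200 = 28.5458
aluminium: 3.0 × (2941.67/2672.97) = 3.0 × 1.100525 = 3.3016
coal: 18.5 × (203.43/171.54) = 18.5 × 1.185904 = 21.9392
nickel: 8.8 × (24994.54/24168.54) = 8.8 × 1.034177 = 9.1008
steel: 17.8 × (624.66/472.23) = 17.8 × 1.322788 = 23.5456
Index = Σ wᵢ·(p₁ᵢ/p₀ᵢ) = 19.7458 + 28.5458 + 3.3016 + 21.9392 + 9.1008 + 23.5456 = 106.1788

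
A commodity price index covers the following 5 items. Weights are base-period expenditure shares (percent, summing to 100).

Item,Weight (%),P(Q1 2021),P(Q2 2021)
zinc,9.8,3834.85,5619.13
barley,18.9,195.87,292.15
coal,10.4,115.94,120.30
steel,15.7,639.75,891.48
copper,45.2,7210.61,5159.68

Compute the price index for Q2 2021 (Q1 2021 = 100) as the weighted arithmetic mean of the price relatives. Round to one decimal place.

zinc: 9.8 × (5619.13/3834.85) = 9.8 × 1.465280 = 14.3597
barley: 18.9 × (292.15/195.87) = 18.9 × 1.491551 = 28.1903
coal: 10.4 × (120.30/115.94) = 10.4 × 1.037606 = 10.7911
steel: 15.7 × (891.48/639.75) = 15.7 × 1.393482 = 21.8777
copper: 45.2 × (5159.68/7210.61) = 45.2 × 0.715568 = 32.3437
Index = Σ wᵢ·(p₁ᵢ/p₀ᵢ) = 14.3597 + 28.1903 + 10.7911 + 21.8777 + 32.3437 = 107.5625

107.6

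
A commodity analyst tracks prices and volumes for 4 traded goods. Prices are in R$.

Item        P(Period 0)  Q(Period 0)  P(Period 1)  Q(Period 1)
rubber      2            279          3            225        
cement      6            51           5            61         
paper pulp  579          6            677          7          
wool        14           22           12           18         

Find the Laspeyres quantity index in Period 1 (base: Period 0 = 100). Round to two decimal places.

Laspeyres quantity index uses base-period prices as weights.
ΣP(Period 0)·Q(Period 1) = 2×225 + 6×61 + 579×7 + 14×18 = 450 + 366 + 4053 + 252 = 5121
ΣP(Period 0)·Q(Period 0) = 2×279 + 6×51 + 579×6 + 14×22 = 558 + 306 + 3474 + 308 = 4646
Index = 5121 / 4646 × 100 = 110.2238

110.22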